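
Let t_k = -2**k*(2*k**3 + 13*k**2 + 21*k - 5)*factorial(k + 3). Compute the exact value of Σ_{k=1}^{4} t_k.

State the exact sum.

Compute t_(k+1)/t_k: get 2*(2*k**4 + 27*k**3 + 129*k**2 + 243*k + 124)/(2*k**3 + 13*k**2 + 21*k - 5).
Normal form (A,B,C) = (2*k + 8, 1, k**3 + 13*k**2/2 + 21*k/2 - 5/2).
Solve (2*k + 8)·f(k+1) − (1)·f(k) = k**3 + 13*k**2/2 + 21*k/2 - 5/2.
deg f ≤ 2 (via 1,0,3).
Coefficient equations give f(k) = (k**2 + k - 3)/2.
Certificate R = B(k−1)f/C = (k**2 + k - 3)/(2*k**3 + 13*k**2 + 21*k - 5) gives s_k = -2**k*(k**2 + k - 3)*factorial(k + 3).
Δs = -2**k*(2*k**3 + 13*k**2 + 21*k - 5)*factorial(k + 3), as required.
Telescoping: Σ = s_(5) − s_(1) = -34836480 − (48) = -34836528.

Σ = -34836528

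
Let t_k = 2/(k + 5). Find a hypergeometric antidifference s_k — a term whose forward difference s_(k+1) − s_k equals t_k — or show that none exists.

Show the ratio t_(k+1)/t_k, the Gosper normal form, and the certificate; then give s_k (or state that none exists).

t_(k+1)/t_k = (k + 5)/(k + 6).
Factor: A=k + 5; B=k + 6; C=1.
Need (k + 5)·f(k+1) − (k + 5)·f(k) = 1.
d = 0 from the (1,1,0) case.
Put f(k) = c0: A·f(k+1) − B(k−1)·f(k) − C = -1; need -1 = 0 — inconsistent ⇒ no f, not summable.

none (Gosper's algorithm certifies no s_k)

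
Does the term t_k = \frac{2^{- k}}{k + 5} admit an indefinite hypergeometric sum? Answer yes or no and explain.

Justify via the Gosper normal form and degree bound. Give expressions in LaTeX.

t_(k+1)/t_k = (k + 5)/(2*(k + 6)).
So A=k/2 + 5/2 and B=k + 6, with C=1.
f must satisfy (k/2 + 5/2)·f(k+1) − (k + 5)·f(k) = 1.
Degrees (1,1,0) ⇒ d ≤ -1.
Bound -1 < 0, so the key equation has no polynomial solution.

No. Not Gosper-summable.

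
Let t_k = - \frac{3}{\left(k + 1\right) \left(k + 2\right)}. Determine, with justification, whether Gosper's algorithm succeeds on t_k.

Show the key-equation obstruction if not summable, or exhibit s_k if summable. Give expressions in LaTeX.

Yes. s_k = - \frac{3 k}{k + 1}.

r(k) = (k + 1)/(k + 3) after simplifying.
Normal form (A,B,C) = (k + 1, k + 3, 1).
f must satisfy (k + 1)·f(k+1) − (k + 2)·f(k) = 1.
deg f ≤ 1 (via 1,1,0).
Solve for f: f(k) = k (degree 1 ≤ 1).
Certificate R = B(k−1)f/C = k*(k + 2) gives s_k = -3*k/(k + 1).
Verify: -3/(k**2 + 3*k + 2) matches t_k.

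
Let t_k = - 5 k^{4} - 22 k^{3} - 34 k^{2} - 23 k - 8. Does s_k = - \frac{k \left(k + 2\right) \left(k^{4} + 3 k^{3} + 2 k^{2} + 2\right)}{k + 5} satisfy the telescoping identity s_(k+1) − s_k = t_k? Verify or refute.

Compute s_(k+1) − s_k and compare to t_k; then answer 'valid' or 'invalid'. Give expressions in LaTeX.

s_(k+1) = -(k + 1)*(k + 3)*((k + 1)**4 + 3*(k + 1)**3 + 2*(k + 1)**2 + 2)/(k + 6)
s_(k+1) − s_k = (-5*k**6 - 65*k**5 - 294*k**4 - 631*k**3 - 702*k**2 - 415*k - 120)/(k**2 + 11*k + 30)
(s_(k+1) − s_k) − t_k = 3*(4*k**5 + 44*k**4 + 142*k**3 + 193*k**2 + 121*k + 40)/(k**2 + 11*k + 30)

Invalid: residual \frac{3 \left(4 k^{5} + 44 k^{4} + 142 k^{3} + 193 k^{2} + 121 k + 40\right)}{k^{2} + 11 k + 30} ≠ 0.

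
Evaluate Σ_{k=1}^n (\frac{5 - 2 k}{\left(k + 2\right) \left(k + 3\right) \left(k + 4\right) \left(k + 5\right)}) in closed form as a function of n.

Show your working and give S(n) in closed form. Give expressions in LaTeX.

S(n) = \frac{n}{n^{3} + 12 n^{2} + 47 n + 60}

Step 1: r(k) = (k + 2)*(2*k - 3)/((k + 6)*(2*k - 5)).
So A=k + 2 and B=k + 6, with C=k - 5/2.
Need (k + 2)·f(k+1) − (k + 5)·f(k) = k - 5/2.
deg f ≤ 3 (via 1,1,1).
A polynomial solution: f(k) = -k*(k**2 + 9*k + 50)/48.
Then R = B(k−1)f/C = -k*(k + 5)*(k**2 + 9*k + 50)/(24*(2*k - 5)), so s_k = R(k)·t_k = k*(k**2 + 9*k + 50)/(24*(k + 2)*(k + 3)*(k + 4)).
Verify: (5 - 2*k)/(k**4 + 14*k**3 + 71*k**2 + 154*k + 120) matches t_k.
Evaluate: s_(n+1) = (n**3 + 12*n**2 + 71*n + 60)/(24*(n**3 + 12*n**2 + 47*n + 60)); subtract s_(1) = 1/24 ⇒ S(n) = n/(n**3 + 12*n**2 + 47*n + 60).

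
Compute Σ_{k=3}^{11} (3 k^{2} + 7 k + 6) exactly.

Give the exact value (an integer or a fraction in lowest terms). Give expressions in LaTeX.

Ratio r(k) = (3*k**2 + 13*k + 16)/(3*k**2 + 7*k + 6).
Take A(k)=1, B(k)=1, C(k)=k**2 + 7*k/3 + 2.
Set up (1)·f(k+1) − (1)·f(k) − (k**2 + 7*k/3 + 2) = 0.
deg f ≤ 3 (via 0,0,2).
A polynomial solution: f(k) = k*(k**2 + 2*k + 3)/3.
Get s_k = R·t_k = k*(k**2 + 2*k + 3) with R(k) = B(k−1)f(k)/C(k) = k*(k**2 + 2*k + 3)/(3*k**2 + 7*k + 6).
Δs = 3*k**2 + 7*k + 6, as required.
Telescoping: Σ = s_(12) − s_(3) = 2052 − (54) = 1998.

Σ = 1998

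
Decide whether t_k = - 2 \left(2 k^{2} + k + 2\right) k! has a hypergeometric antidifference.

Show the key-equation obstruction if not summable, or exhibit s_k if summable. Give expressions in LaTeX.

Compute t_(k+1)/t_k: get (k + 1)*(k + 2*(k + 1)**2 + 3)/(2*k**2 + k + 2).
Gosper form: A/B · C(k+1)/C(k) with A=k + 1, B=1, C=k**2 + k/2 + 1.
Key eq: (k + 1)·f(k+1) = (1)·f(k) + (k**2 + k/2 + 1).
From deg A=1, deg B=0, deg C=2: d=1.
Coefficient equations give f(k) = (2*k - 1)/2.
R(k) = B(k−1)·f(k)/C(k) = (2*k - 1)/(2*k**2 + k + 2); s_k = R·t_k = -2*(2*k - 1)*factorial(k).
Δs = -2*(2*k**2 + k + 2)*factorial(k), as required.

Yes. s_k = - 2 \left(2 k - 1\right) k!.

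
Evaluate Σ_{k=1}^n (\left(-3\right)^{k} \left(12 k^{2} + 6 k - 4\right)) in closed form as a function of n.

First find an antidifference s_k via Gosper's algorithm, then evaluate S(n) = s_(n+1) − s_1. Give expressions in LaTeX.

S(n) = 9 \left(-3\right)^{n} n^{2} + 9 \left(-3\right)^{n} n - 3 \left(-3\right)^{n} + 3

r(k) = 3*(-6*k**2 - 15*k - 7)/(6*k**2 + 3*k - 2) after simplifying.
Gosper form: A/B · C(k+1)/C(k) with A=-3, B=1, C=k**2 + k/2 - 1/3.
f must satisfy (-3)·f(k+1) − (1)·f(k) = k**2 + k/2 - 1/3.
deg f ≤ 2 (via 0,0,2).
A polynomial solution: f(k) = -(3*k**2 - 3*k - 1)/12.
Certificate R = B(k−1)f/C = -(3*k**2 - 3*k - 1)/(2*(6*k**2 + 3*k - 2)) gives s_k = (-3)**k*(-3*k**2 + 3*k + 1).
Δs = (-3)**k*(12*k**2 + 6*k - 4), as required.
s_(n+1) = (-3)**(n + 1)*(-3*n**2 - 3*n + 1) and s_(1) = -3, so S(n) = 9*(-3)**n*n**2 + 9*(-3)**n*n - 3*(-3)**n + 3.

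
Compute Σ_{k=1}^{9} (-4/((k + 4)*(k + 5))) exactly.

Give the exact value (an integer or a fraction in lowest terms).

Σ = -18/35

r(k) = (k + 4)/(k + 6) after simplifying.
A = k + 4, B = k + 6, C = 1.
Set up (k + 4)·f(k+1) − (k + 5)·f(k) − (1) = 0.
Bound: deg f ≤ 1.
Solve for f: f(k) = k/4 (degree 1 ≤ 1).
Get s_k = R·t_k = -k/(k + 4) with R(k) = B(k−1)f(k)/C(k) = k*(k + 5)/4.
Δs = -4/(k**2 + 9*k + 20), as required.
Telescoping: Σ = s_(10) − s_(1) = -5/7 − (-1/5) = -18/35.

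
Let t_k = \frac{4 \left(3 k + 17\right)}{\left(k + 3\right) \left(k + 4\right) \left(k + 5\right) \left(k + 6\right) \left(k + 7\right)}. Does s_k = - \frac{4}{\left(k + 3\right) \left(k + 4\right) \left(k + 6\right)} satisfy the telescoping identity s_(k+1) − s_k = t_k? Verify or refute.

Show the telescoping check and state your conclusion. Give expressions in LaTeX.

valid (s_(k+1) − s_k reduces to t_k)

s_(k+1) = -4/((k + 4)*(k + 5)*(k + 7))
s_(k+1) − s_k = 4*(3*k + 17)/(k**5 + 25*k**4 + 245*k**3 + 1175*k**2 + 2754*k + 2520)
(s_(k+1) − s_k) − t_k = 0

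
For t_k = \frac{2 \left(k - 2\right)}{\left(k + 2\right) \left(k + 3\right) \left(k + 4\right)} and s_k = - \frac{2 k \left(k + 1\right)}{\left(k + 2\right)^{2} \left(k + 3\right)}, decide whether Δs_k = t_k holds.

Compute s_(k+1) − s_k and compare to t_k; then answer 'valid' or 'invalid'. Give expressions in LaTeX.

s_(k+1) = -2*(k + 1)*(k + 2)/((k + 3)**2*(k + 4))
s_(k+1) − s_k = 2*(k + 1)*(k*(k + 3)*(k + 4) - (k + 2)**3)/((k + 2)**2*(k + 3)**2*(k + 4))
(s_(k+1) − s_k) − t_k = 4*(-k**2 - 2*k + 2)/(k**5 + 14*k**4 + 77*k**3 + 208*k**2 + 276*k + 144)

Invalid: residual \frac{4 \left(- k^{2} - 2 k + 2\right)}{k^{5} + 14 k^{4} + 77 k^{3} + 208 k^{2} + 276 k + 144} ≠ 0.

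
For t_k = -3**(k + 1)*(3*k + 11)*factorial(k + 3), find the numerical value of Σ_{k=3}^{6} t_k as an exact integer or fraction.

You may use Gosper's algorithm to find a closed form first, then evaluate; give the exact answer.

Σ = -23808498480

The ratio is 3*(k + 4)*(3*k + 14)/(3*k + 11).
Factor: A=3*k + 12; B=1; C=k + 11/3.
Set up (3*k + 12)·f(k+1) − (1)·f(k) − (k + 11/3) = 0.
Bound: deg f ≤ 0.
Coefficient equations give f(k) = 1/3.
Get s_k = R·t_k = -3**(k + 1)*factorial(k + 3) with R(k) = B(k−1)f(k)/C(k) = 1/(3*k + 11).
s_(k+1) − s_k = -3**(k + 1)*(3*k + 11)*factorial(k + 3) = t_k.
Σ_(k=3)^(6) t_k = s_(7) − s_(3) = -23808556800 − (-58320) = -23808498480.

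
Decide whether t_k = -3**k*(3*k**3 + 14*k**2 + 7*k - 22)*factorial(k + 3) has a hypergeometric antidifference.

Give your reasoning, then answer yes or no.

r(k) = 3*(3*k**4 + 35*k**3 + 136*k**2 + 178*k + 8)/(3*k**3 + 14*k**2 + 7*k - 22) after simplifying.
Factor: A=3*k + 12; B=1; C=k**3 + 14*k**2/3 + 7*k/3 - 22/3.
Key eq: (3*k + 12)·f(k+1) = (1)·f(k) + (k**3 + 14*k**2/3 + 7*k/3 - 22/3).
deg f ≤ 2 (via 1,0,3).
Solving with deg f ≤ 2: f(k) = (k - 2)*(k + 1)/3.
Certificate R = B(k−1)f/C = (k - 2)*(k + 1)/(3*k**3 + 14*k**2 + 7*k - 22) gives s_k = -3**k*(k - 2)*(k + 1)*factorial(k + 3).
Δs = -3**k*(3*k**3 + 14*k**2 + 7*k - 22)*factorial(k + 3), as required.

Yes. s_k = -3**k*(k - 2)*(k + 1)*factorial(k + 3).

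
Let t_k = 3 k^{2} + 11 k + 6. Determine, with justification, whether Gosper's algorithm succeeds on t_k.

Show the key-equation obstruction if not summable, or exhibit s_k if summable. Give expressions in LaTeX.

Step 1: r(k) = (3*k**2 + 17*k + 20)/(3*k**2 + 11*k + 6).
Take A(k)=1, B(k)=1, C(k)=k**2 + 11*k/3 + 2.
f must satisfy (1)·f(k+1) − (1)·f(k) = k**2 + 11*k/3 + 2.
From deg A=0, deg B=0, deg C=2: d=3.
Match coefficients ⇒ f(k) = k*(k**2 + 4*k + 1)/3.
Certificate R = B(k−1)f/C = k*(k**2 + 4*k + 1)/((k + 3)*(3*k + 2)) gives s_k = k*(k**2 + 4*k + 1).
s_(k+1) − s_k = 3*k**2 + 11*k + 6 = t_k.

Yes. s_k = k \left(k^{2} + 4 k + 1\right).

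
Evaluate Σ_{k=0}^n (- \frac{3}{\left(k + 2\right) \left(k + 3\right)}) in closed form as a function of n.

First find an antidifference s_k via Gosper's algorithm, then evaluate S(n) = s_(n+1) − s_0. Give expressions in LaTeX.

S(n) = \frac{3 \left(- n - 1\right)}{2 \left(n + 3\right)}

Compute t_(k+1)/t_k: get (k + 2)/(k + 4).
Factor: A=k + 2; B=k + 4; C=1.
Key eq: (k + 2)·f(k+1) = (k + 3)·f(k) + (1).
Bound: deg f ≤ 1.
Match coefficients ⇒ f(k) = k/2.
Get s_k = R·t_k = -3*k/(2*k + 4) with R(k) = B(k−1)f(k)/C(k) = k*(k + 3)/2.
s_(k+1) − s_k = -3/(k**2 + 5*k + 6) = t_k.
s_(n+1) = 3*(-n - 1)/(2*(n + 3)) and s_(0) = 0, so S(n) = 3*(-n - 1)/(2*(n + 3)).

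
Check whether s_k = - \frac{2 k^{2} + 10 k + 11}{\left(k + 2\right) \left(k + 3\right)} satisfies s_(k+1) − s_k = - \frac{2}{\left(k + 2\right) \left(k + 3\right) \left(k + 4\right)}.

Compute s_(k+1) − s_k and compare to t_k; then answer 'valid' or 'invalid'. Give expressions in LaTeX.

s_(k+1) = (-10*k - 2*(k + 1)**2 - 21)/((k + 3)*(k + 4))
s_(k+1) − s_k = -2/(k**3 + 9*k**2 + 26*k + 24)
(s_(k+1) − s_k) − t_k = 0

Valid — Δs_k = t_k.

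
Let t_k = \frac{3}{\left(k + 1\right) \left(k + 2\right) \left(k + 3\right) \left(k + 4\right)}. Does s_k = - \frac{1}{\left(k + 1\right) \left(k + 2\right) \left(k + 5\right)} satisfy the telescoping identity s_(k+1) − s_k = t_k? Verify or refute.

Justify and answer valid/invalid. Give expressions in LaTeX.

Invalid: residual \frac{2 \left(- 4 k - 19\right)}{k^{6} + 21 k^{5} + 175 k^{4} + 735 k^{3} + 1624 k^{2} + 1764 k + 720} ≠ 0.

s_(k+1) = -1/((k + 2)*(k + 3)*(k + 6))
s_(k+1) − s_k = (3*k + 13)/(k**5 + 17*k**4 + 107*k**3 + 307*k**2 + 396*k + 180)
(s_(k+1) − s_k) − t_k = 2*(-4*k - 19)/(k**6 + 21*k**5 + 175*k**4 + 735*k**3 + 1624*k**2 + 1764*k + 720)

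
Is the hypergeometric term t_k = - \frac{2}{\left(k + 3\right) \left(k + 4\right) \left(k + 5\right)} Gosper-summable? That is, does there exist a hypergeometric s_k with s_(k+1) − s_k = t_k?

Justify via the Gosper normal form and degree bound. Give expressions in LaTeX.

Step 1: r(k) = (k + 3)/(k + 6).
So A=k + 3 and B=k + 6, with C=1.
Set up (k + 3)·f(k+1) − (k + 5)·f(k) − (1) = 0.
d = 2 from the (1,1,0) case.
Solve for f: f(k) = k*(k + 7)/24 (degree 2 ≤ 2).
Get s_k = R·t_k = k*(-k - 7)/(12*(k + 3)*(k + 4)) with R(k) = B(k−1)f(k)/C(k) = k*(k + 5)*(k + 7)/24.
Δs = -2/(k**3 + 12*k**2 + 47*k + 60), as required.

Yes. s_k = \frac{k \left(- k - 7\right)}{12 \left(k + 3\right) \left(k + 4\right)}.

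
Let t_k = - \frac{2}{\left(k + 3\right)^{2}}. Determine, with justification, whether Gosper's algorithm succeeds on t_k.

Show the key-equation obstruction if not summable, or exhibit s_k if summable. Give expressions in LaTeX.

No — key equation has no polynomial f.

The ratio is (k + 3)**2/(k + 4)**2.
So A=k**2 + 6*k + 9 and B=k**2 + 8*k + 16, with C=1.
Key eq: (k**2 + 6*k + 9)·f(k+1) = (k**2 + 6*k + 9)·f(k) + (1).
From deg A=2, deg B=2, deg C=0: d=0.
Generic f = c0 gives residual -1; -1 = 0 cannot hold, so t_k is not Gosper-summable.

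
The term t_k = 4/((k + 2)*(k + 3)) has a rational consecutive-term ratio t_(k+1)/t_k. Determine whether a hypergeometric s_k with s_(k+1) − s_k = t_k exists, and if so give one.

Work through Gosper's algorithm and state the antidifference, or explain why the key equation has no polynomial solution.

s_k = 2*k/(k + 2)

t_(k+1)/t_k = (k + 2)/(k + 4).
Normal form (A,B,C) = (k + 2, k + 4, 1).
Set up (k + 2)·f(k+1) − (k + 3)·f(k) − (1) = 0.
Degrees (1,1,0) ⇒ d ≤ 1.
Coefficient equations give f(k) = k/2.
So s_k = (B(k−1)f/C)·t_k = (k*(k + 3)/2)·t_k = 2*k/(k + 2).
Check: Δs_k = 4/(k**2 + 5*k + 6). ✓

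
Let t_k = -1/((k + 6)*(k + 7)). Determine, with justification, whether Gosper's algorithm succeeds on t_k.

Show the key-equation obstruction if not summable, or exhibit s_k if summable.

Compute t_(k+1)/t_k: get (k + 6)/(k + 8).
Take A(k)=k + 6, B(k)=k + 8, C(k)=1.
f must satisfy (k + 6)·f(k+1) − (k + 7)·f(k) = 1.
From deg A=1, deg B=1, deg C=0: d=1.
Solve for f: f(k) = k/6 (degree 1 ≤ 1).
Then R = B(k−1)f/C = k*(k + 7)/6, so s_k = R(k)·t_k = -k/(6*k + 36).
Δs = -1/(k**2 + 13*k + 42), as required.

Yes. s_k = -k/(6*k + 36).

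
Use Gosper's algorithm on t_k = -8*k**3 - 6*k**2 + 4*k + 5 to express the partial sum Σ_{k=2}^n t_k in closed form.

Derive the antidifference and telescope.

S(n) = -2*n**4 - 6*n**3 - 3*n**2 + 6*n + 5

Step 1: r(k) = (8*k**3 + 30*k**2 + 32*k + 5)/(8*k**3 + 6*k**2 - 4*k - 5).
Gosper form: A/B · C(k+1)/C(k) with A=1, B=1, C=k**3 + 3*k**2/4 - k/2 - 5/8.
f must satisfy (1)·f(k+1) − (1)·f(k) = k**3 + 3*k**2/4 - k/2 - 5/8.
d = 4 from the (0,0,3) case.
Solve for f: f(k) = k*(k - 2)*(2*k**2 + 2*k + 1)/8 (degree 4 ≤ 4).
Then R = B(k−1)f/C = k*(k - 2)*(2*k**2 + 2*k + 1)/(8*k**3 + 6*k**2 - 4*k - 5), so s_k = R(k)·t_k = k*(-2*k**3 + 2*k**2 + 3*k + 2).
Check: Δs_k = -8*k**3 - 6*k**2 + 4*k + 5. ✓
s_(n+1) = -2*n**4 - 6*n**3 - 3*n**2 + 6*n + 5 and s_(2) = 0, so S(n) = -2*n**4 - 6*n**3 - 3*n**2 + 6*n + 5.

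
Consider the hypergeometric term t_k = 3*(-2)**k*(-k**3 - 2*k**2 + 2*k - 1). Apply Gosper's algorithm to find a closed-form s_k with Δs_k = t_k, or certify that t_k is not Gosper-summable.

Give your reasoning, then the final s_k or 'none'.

s_k = (-2)**k*(k**3 - 4*k + 3)

t_(k+1)/t_k = 2*(-k**3 - 5*k**2 - 5*k - 2)/(k**3 + 2*k**2 - 2*k + 1).
Take A(k)=-2, B(k)=1, C(k)=k**3 + 2*k**2 - 2*k + 1.
Set up (-2)·f(k+1) − (1)·f(k) − (k**3 + 2*k**2 - 2*k + 1) = 0.
Degrees (0,0,3) ⇒ d ≤ 3.
Match coefficients ⇒ f(k) = -(k - 1)*(k**2 + k - 3)/3.
So s_k = (B(k−1)f/C)·t_k = (-(k - 1)*(k**2 + k - 3)/(3*(k**3 + 2*k**2 - 2*k + 1)))·t_k = (-2)**k*(k**3 - 4*k + 3).
s_(k+1) − s_k = (-2)**k*(-k**3 + 12*k - 2*(k + 1)**3 - 1) = t_k.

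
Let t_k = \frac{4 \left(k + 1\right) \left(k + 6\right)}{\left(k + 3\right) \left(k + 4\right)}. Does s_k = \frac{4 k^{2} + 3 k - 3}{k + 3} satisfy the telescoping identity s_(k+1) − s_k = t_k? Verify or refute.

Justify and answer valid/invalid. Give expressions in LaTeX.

Valid: the claim telescopes to t_k.

s_(k+1) = (3*k + 4*(k + 1)**2)/(k + 4)
s_(k+1) − s_k = 4*(k**2 + 7*k + 6)/(k**2 + 7*k + 12)
(s_(k+1) − s_k) − t_k = 0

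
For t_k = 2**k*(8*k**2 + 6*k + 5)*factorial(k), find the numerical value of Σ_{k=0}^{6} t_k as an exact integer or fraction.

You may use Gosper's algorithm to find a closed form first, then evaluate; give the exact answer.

Σ = 16128003

Ratio r(k) = 2*(8*k**3 + 30*k**2 + 41*k + 19)/(8*k**2 + 6*k + 5).
Factor: A=2*k + 2; B=1; C=k**2 + 3*k/4 + 5/8.
Key eq: (2*k + 2)·f(k+1) = (1)·f(k) + (k**2 + 3*k/4 + 5/8).
deg f ≤ 1 (via 1,0,2).
Solve for f: f(k) = (4*k - 3)/8 (degree 1 ≤ 1).
Certificate R = B(k−1)f/C = (4*k - 3)/(8*k**2 + 6*k + 5) gives s_k = 2**k*(4*k - 3)*factorial(k).
Check: Δs_k = 2**k*(8*k**2 + 6*k + 5)*factorial(k). ✓
Telescoping: Σ = s_(7) − s_(0) = 16128000 − (-3) = 16128003.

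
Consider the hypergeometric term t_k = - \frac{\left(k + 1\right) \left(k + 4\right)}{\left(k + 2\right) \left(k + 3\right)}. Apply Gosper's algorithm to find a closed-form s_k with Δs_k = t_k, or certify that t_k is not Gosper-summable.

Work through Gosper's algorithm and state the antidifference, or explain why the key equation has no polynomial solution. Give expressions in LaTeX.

Ratio r(k) = (k + 2)**2*(k + 5)/((k + 1)*(k + 4)**2).
Factor: A=k + 2; B=k + 4; C=k**2 + 5*k + 4.
Need (k + 2)·f(k+1) − (k + 3)·f(k) = k**2 + 5*k + 4.
deg f ≤ 2 (via 1,1,2).
Match coefficients ⇒ f(k) = k*(k + 1).
Get s_k = R·t_k = k*(-k - 1)/(k + 2) with R(k) = B(k−1)f(k)/C(k) = k*(k + 3)/(k + 4).
Δs = (-k**2 - 5*k - 4)/(k**2 + 5*k + 6), as required.

s_k = \frac{k \left(- k - 1\right)}{k + 2}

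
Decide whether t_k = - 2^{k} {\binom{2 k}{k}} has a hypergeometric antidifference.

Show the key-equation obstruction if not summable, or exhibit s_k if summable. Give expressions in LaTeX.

No; the degree bound rules out any f.

r(k) = 4*(2*k + 1)/(k + 1) after simplifying.
A = 8*k + 4, B = k + 1, C = 1.
Solve (8*k + 4)·f(k+1) − (k)·f(k) = 1.
Bound: deg f ≤ -1.
deg f ≤ -1 is impossible — no certificate.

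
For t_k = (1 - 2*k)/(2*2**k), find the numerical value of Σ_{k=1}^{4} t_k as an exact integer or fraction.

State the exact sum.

Σ = -37/32

t_(k+1)/t_k = (2*k + 1)/(2*(2*k - 1)).
Take A(k)=1/2, B(k)=1, C(k)=k - 1/2.
Set up (1/2)·f(k+1) − (1)·f(k) − (k - 1/2) = 0.
d = 1 from the (0,0,1) case.
Solving with deg f ≤ 1: f(k) = -2*k - 1.
Certificate R = B(k−1)f/C = -2*(2*k + 1)/(2*k - 1) gives s_k = (2*k + 1)/2**k.
Check: Δs_k = (1 - 2*k)/(2*2**k). ✓
Sum = s_(5) − s_(1); s_(5) = 11/32, s_(1) = 3/2 ⇒ -37/32.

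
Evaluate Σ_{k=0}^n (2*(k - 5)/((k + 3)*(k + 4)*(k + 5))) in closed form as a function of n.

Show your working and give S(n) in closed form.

S(n) = (-n**2 - 21*n - 20)/(6*(n**2 + 9*n + 20))

Compute t_(k+1)/t_k: get (k - 4)*(k + 3)/((k - 5)*(k + 6)).
A = k + 3, B = k + 6, C = k - 5.
f must satisfy (k + 3)·f(k+1) − (k + 5)·f(k) = k - 5.
d = 2 from the (1,1,1) case.
Solving with deg f ≤ 2: f(k) = -k*(k + 19)/12.
Then R = B(k−1)f/C = -k*(k + 5)*(k + 19)/(12*(k - 5)), so s_k = R(k)·t_k = k*(-k - 19)/(6*(k + 3)*(k + 4)).
s_(k+1) − s_k = 2*(k - 5)/(k**3 + 12*k**2 + 47*k + 60) = t_k.
Evaluate: s_(n+1) = (-n**2 - 21*n - 20)/(6*(n**2 + 9*n + 20)); subtract s_(0) = 0 ⇒ S(n) = (-n**2 - 21*n - 20)/(6*(n**2 + 9*n + 20)).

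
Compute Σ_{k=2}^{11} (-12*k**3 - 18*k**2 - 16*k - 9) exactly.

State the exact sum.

Σ = -62480

Step 1: r(k) = (12*k**3 + 54*k**2 + 88*k + 55)/(12*k**3 + 18*k**2 + 16*k + 9).
Factor: A=1; B=1; C=k**3 + 3*k**2/2 + 4*k/3 + 3/4.
Solve (1)·f(k+1) − (1)·f(k) = k**3 + 3*k**2/2 + 4*k/3 + 3/4.
deg f ≤ 4 (via 0,0,3).
A polynomial solution: f(k) = k*(3*k**3 + 2*k + 4)/12.
So s_k = (B(k−1)f/C)·t_k = (k*(3*k**3 + 2*k + 4)/(12*k**3 + 18*k**2 + 16*k + 9))·t_k = k*(-3*k**3 - 2*k - 4).
Verify: -12*k**3 - 18*k**2 - 16*k - 9 matches t_k.
Telescoping: Σ = s_(12) − s_(2) = -62544 − (-64) = -62480.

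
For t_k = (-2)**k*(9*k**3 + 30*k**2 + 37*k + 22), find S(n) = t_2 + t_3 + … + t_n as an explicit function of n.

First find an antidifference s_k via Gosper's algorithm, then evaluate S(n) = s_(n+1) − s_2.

t_(k+1)/t_k = 2*(-9*k**3 - 57*k**2 - 124*k - 98)/(9*k**3 + 30*k**2 + 37*k + 22).
Take A(k)=-2, B(k)=1, C(k)=k**3 + 10*k**2/3 + 37*k/9 + 22/9.
Key eq: (-2)·f(k+1) = (1)·f(k) + (k**3 + 10*k**2/3 + 37*k/9 + 22/9).
Degrees (0,0,3) ⇒ d ≤ 3.
Solve for f: f(k) = -(3*k**3 + 4*k**2 + k + 2)/9 (degree 3 ≤ 3).
Then R = B(k−1)f/C = -(3*k**3 + 4*k**2 + k + 2)/(9*k**3 + 30*k**2 + 37*k + 22), so s_k = R(k)·t_k = (-2)**k*(-3*k**3 - 4*k**2 - k - 2).
Δs = (-2)**k*(9*k**3 + 30*k**2 + 37*k + 22), as required.
Telescope: S(n) = s_(n+1) − s_(2) = 2*(-2)**n*(3*n**3 + 13*n**2 + 18*n + 10) − (-176) = 6*(-2)**n*n**3 + 26*(-2)**n*n**2 + 36*(-2)**n*n + 20*(-2)**n + 176.

S(n) = 6*(-2)**n*n**3 + 26*(-2)**n*n**2 + 36*(-2)**n*n + 20*(-2)**n + 176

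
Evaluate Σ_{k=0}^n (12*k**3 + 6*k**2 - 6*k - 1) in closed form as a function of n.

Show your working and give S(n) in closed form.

S(n) = 3*n**4 + 8*n**3 + 3*n**2 - 3*n - 1

Step 1: r(k) = (12*k**3 + 42*k**2 + 42*k + 11)/(12*k**3 + 6*k**2 - 6*k - 1).
Gosper form: A/B · C(k+1)/C(k) with A=1, B=1, C=k**3 + k**2/2 - k/2 - 1/12.
Set up (1)·f(k+1) − (1)·f(k) − (k**3 + k**2/2 - k/2 - 1/12) = 0.
From deg A=0, deg B=0, deg C=3: d=4.
Match coefficients ⇒ f(k) = k*(3*k**3 - 4*k**2 - 3*k + 3)/12.
So s_k = (B(k−1)f/C)·t_k = (k*(3*k**3 - 4*k**2 - 3*k + 3)/(12*k**3 + 6*k**2 - 6*k - 1))·t_k = k*(3*k**3 - 4*k**2 - 3*k + 3).
s_(k+1) − s_k = 12*k**3 + 6*k**2 - 6*k - 1 = t_k.
Telescope: S(n) = s_(n+1) − s_(0) = 3*n**4 + 8*n**3 + 3*n**2 - 3*n - 1 − (0) = 3*n**4 + 8*n**3 + 3*n**2 - 3*n - 1.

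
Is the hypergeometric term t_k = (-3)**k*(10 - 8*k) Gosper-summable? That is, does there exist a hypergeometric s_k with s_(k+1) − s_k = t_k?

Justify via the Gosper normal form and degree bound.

t_(k+1)/t_k = 3*(1 - 4*k)/(4*k - 5).
Factor: A=-3; B=1; C=k - 5/4.
Need (-3)·f(k+1) − (1)·f(k) = k - 5/4.
From deg A=0, deg B=0, deg C=1: d=1.
Coefficient equations give f(k) = -(k - 2)/4.
Then R = B(k−1)f/C = -(k - 2)/(4*k - 5), so s_k = R(k)·t_k = 2*(-3)**k*(k - 2).
s_(k+1) − s_k = (-3)**k*(10 - 8*k) = t_k.

Yes. s_k = 2*(-3)**k*(k - 2).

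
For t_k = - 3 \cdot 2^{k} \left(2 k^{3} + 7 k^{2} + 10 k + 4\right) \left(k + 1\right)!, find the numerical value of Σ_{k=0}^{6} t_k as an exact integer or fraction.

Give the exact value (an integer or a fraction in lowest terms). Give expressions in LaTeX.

Ratio r(k) = 2*(2*k**4 + 17*k**3 + 56*k**2 + 83*k + 46)/(2*k**3 + 7*k**2 + 10*k + 4).
Gosper form: A/B · C(k+1)/C(k) with A=2*k + 4, B=1, C=k**3 + 7*k**2/2 + 5*k + 2.
f must satisfy (2*k + 4)·f(k+1) − (1)·f(k) = k**3 + 7*k**2/2 + 5*k + 2.
deg f ≤ 2 (via 1,0,3).
Coefficient equations give f(k) = k**2/2.
Get s_k = R·t_k = -3*2**k*k**2*factorial(k + 1) with R(k) = B(k−1)f(k)/C(k) = k**2/(2*k**3 + 7*k**2 + 10*k + 4).
Verify: -3*2**k*(2*k**3 + 7*k**2 + 10*k + 4)*factorial(k + 1) matches t_k.
Σ_(k=0)^(6) t_k = s_(7) − s_(0) = -758661120 − (0) = -758661120.

Σ = -758661120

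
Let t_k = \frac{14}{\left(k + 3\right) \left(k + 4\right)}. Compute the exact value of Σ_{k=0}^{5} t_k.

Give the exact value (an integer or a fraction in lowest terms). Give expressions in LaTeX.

Σ = 28/9

t_(k+1)/t_k = (k + 3)/(k + 5).
A = k + 3, B = k + 5, C = 1.
f must satisfy (k + 3)·f(k+1) − (k + 4)·f(k) = 1.
Degrees (1,1,0) ⇒ d ≤ 1.
Match coefficients ⇒ f(k) = k/3.
Then R = B(k−1)f/C = k*(k + 4)/3, so s_k = R(k)·t_k = 14*k/(3*(k + 3)).
s_(k+1) − s_k = 14/(k**2 + 7*k + 12) = t_k.
Evaluate s at k=6 and k=0: 28/9 and 0; difference 28/9.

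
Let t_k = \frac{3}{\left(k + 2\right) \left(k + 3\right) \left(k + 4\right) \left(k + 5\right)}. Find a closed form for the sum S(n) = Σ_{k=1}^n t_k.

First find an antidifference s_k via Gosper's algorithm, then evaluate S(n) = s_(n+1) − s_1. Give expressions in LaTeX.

S(n) = \frac{n \left(n^{2} + 12 n + 47\right)}{60 \left(n^{3} + 12 n^{2} + 47 n + 60\right)}

Compute t_(k+1)/t_k: get (k + 2)/(k + 6).
Normal form (A,B,C) = (k + 2, k + 6, 1).
Set up (k + 2)·f(k+1) − (k + 5)·f(k) − (1) = 0.
deg f ≤ 3 (via 1,1,0).
Solve for f: f(k) = k*(k**2 + 9*k + 26)/72 (degree 3 ≤ 3).
Get s_k = R·t_k = k*(k**2 + 9*k + 26)/(24*(k + 2)*(k + 3)*(k + 4)) with R(k) = B(k−1)f(k)/C(k) = k*(k + 5)*(k**2 + 9*k + 26)/72.
Δs = 3/(k**4 + 14*k**3 + 71*k**2 + 154*k + 120), as required.
Telescope: S(n) = s_(n+1) − s_(1) = (n**3 + 12*n**2 + 47*n + 36)/(24*(n**3 + 12*n**2 + 47*n + 60)) − (1/40) = n*(n**2 + 12*n + 47)/(60*(n**3 + 12*n**2 + 47*n + 60)).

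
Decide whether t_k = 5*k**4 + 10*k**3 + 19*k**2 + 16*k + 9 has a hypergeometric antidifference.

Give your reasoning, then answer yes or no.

Compute t_(k+1)/t_k: get (5*k**4 + 30*k**3 + 79*k**2 + 104*k + 59)/(5*k**4 + 10*k**3 + 19*k**2 + 16*k + 9).
A = 1, B = 1, C = k**4 + 2*k**3 + 19*k**2/5 + 16*k/5 + 9/5.
Set up (1)·f(k+1) − (1)·f(k) − (k**4 + 2*k**3 + 19*k**2/5 + 16*k/5 + 9/5) = 0.
From deg A=0, deg B=0, deg C=4: d=5.
Coefficient equations give f(k) = k*(k**4 + 3*k**2 + k + 4)/5.
Get s_k = R·t_k = k*(k**4 + 3*k**2 + k + 4) with R(k) = B(k−1)f(k)/C(k) = k*(k**4 + 3*k**2 + k + 4)/(5*k**4 + 10*k**3 + 19*k**2 + 16*k + 9).
Check: Δs_k = 5*k**4 + 10*k**3 + 19*k**2 + 16*k + 9. ✓

Yes. s_k = k*(k**4 + 3*k**2 + k + 4).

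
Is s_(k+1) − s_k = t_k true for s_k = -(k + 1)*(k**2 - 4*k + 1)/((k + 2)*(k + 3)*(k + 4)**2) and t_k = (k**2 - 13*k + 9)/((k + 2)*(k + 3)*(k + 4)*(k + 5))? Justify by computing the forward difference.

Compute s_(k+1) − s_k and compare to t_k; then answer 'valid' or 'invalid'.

Invalid: residual 3*(-2*k**3 + 8*k**2 + 62*k - 41)/(k**6 + 23*k**5 + 217*k**4 + 1073*k**3 + 2926*k**2 + 4160*k + 2400) ≠ 0.

s_(k+1) = (k + 2)*(4*k - (k + 1)**2 + 3)/((k + 3)*(k + 4)*(k + 5)**2)
s_(k+1) − s_k = (k**4 - 10*k**3 - 64*k**2 + 7*k + 57)/(k**6 + 23*k**5 + 217*k**4 + 1073*k**3 + 2926*k**2 + 4160*k + 2400)
(s_(k+1) − s_k) − t_k = 3*(-2*k**3 + 8*k**2 + 62*k - 41)/(k**6 + 23*k**5 + 217*k**4 + 1073*k**3 + 2926*k**2 + 4160*k + 2400)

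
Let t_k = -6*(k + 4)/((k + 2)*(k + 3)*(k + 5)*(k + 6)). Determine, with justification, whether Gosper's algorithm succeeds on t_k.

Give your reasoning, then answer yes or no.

The ratio is (k + 2)*(k + 5)**2/((k + 4)**2*(k + 7)).
So A=k + 2 and B=k + 7, with C=k**2 + 8*k + 16.
f must satisfy (k + 2)·f(k+1) − (k + 6)·f(k) = k**2 + 8*k + 16.
deg f ≤ 4 (via 1,1,2).
Match coefficients ⇒ f(k) = k*(k + 3)*(k + 4)*(k + 7)/20.
Get s_k = R·t_k = 3*k*(-k - 7)/(10*(k**2 + 7*k + 10)) with R(k) = B(k−1)f(k)/C(k) = k*(k + 3)*(k + 6)*(k + 7)/(20*(k + 4)).
s_(k+1) − s_k = 6*(-k - 4)/(k**4 + 16*k**3 + 91*k**2 + 216*k + 180) = t_k.

Yes. s_k = 3*k*(-k - 7)/(10*(k**2 + 7*k + 10)).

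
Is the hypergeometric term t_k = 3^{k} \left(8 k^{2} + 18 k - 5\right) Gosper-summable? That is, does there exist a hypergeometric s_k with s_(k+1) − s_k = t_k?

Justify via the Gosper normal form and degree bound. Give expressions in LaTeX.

Compute t_(k+1)/t_k: get 3*(8*k**2 + 34*k + 21)/(8*k**2 + 18*k - 5).
A = 3, B = 1, C = k**2 + 9*k/4 - 5/8.
f must satisfy (3)·f(k+1) − (1)·f(k) = k**2 + 9*k/4 - 5/8.
deg f ≤ 2 (via 0,0,2).
Match coefficients ⇒ f(k) = (4*k**2 - 3*k - 4)/8.
R(k) = B(k−1)·f(k)/C(k) = (4*k**2 - 3*k - 4)/((2*k + 5)*(4*k - 1)); s_k = R·t_k = 3**k*(4*k**2 - 3*k - 4).
s_(k+1) − s_k = 3**k*(8*k**2 + 18*k - 5) = t_k.

Yes. s_k = 3^{k} \left(4 k^{2} - 3 k - 4\right).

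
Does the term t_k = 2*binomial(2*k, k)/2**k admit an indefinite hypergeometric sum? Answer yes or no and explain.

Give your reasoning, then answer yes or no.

No; the degree bound rules out any f.

Compute t_(k+1)/t_k: get (2*k + 1)/(k + 1).
A = 2*k + 1, B = k + 1, C = 1.
Set up (2*k + 1)·f(k+1) − (k)·f(k) − (1) = 0.
d = -1 from the (1,1,0) case.
deg f ≤ -1 is impossible — no certificate.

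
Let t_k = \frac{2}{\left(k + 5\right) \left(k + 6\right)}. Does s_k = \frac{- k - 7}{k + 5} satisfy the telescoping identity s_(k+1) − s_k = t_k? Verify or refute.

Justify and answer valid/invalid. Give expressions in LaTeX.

s_(k+1) = (-k - 8)/(k + 6)
s_(k+1) − s_k = 2/(k**2 + 11*k + 30)
(s_(k+1) − s_k) − t_k = 0

Valid — Δs_k = t_k.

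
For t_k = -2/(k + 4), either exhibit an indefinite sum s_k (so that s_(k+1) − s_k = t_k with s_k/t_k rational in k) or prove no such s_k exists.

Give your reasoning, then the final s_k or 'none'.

none — t_k is not Gosper-summable

r(k) = (k + 4)/(k + 5) after simplifying.
So A=k + 4 and B=k + 5, with C=1.
Solve (k + 4)·f(k+1) − (k + 4)·f(k) = 1.
d = 0 from the (1,1,0) case.
Put f(k) = c0: A·f(k+1) − B(k−1)·f(k) − C = -1; need -1 = 0 — inconsistent ⇒ no f, not summable.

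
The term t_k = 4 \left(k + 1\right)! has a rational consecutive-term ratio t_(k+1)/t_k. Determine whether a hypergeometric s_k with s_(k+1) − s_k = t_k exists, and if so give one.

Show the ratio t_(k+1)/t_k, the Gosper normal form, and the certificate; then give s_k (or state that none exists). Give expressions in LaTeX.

none (Gosper's algorithm certifies no s_k)

Step 1: r(k) = k + 2.
So A=k + 2 and B=1, with C=1.
Solve (k + 2)·f(k+1) − (1)·f(k) = 1.
Bound: deg f ≤ -1.
deg f ≤ -1 is impossible — no certificate.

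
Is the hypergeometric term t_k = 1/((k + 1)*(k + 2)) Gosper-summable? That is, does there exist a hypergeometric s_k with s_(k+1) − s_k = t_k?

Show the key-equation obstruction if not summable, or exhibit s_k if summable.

The ratio is (k + 1)/(k + 3).
So A=k + 1 and B=k + 3, with C=1.
Key eq: (k + 1)·f(k+1) = (k + 2)·f(k) + (1).
deg f ≤ 1 (via 1,1,0).
A polynomial solution: f(k) = k.
So s_k = (B(k−1)f/C)·t_k = (k*(k + 2))·t_k = k/(k + 1).
Check: Δs_k = 1/(k**2 + 3*k + 2). ✓

Yes. s_k = k/(k + 1).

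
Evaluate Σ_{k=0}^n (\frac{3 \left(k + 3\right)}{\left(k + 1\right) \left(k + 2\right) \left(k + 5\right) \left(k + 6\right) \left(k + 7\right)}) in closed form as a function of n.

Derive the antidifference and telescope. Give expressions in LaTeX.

r(k) = (k + 1)*(k + 4)*(k + 5)/((k + 3)**2*(k + 8)) after simplifying.
Factor: A=k + 1; B=k + 8; C=k**3 + 10*k**2 + 33*k + 36.
f must satisfy (k + 1)·f(k+1) − (k + 7)·f(k) = k**3 + 10*k**2 + 33*k + 36.
From deg A=1, deg B=1, deg C=3: d=6.
Solve for f: f(k) = k*(k + 2)*(k + 3)*(k + 4)*(k**2 + 12*k + 41)/90 (degree 6 ≤ 6).
Then R = B(k−1)f/C = k*(k + 2)*(k + 7)*(k**2 + 12*k + 41)/(90*(k + 3)), so s_k = R(k)·t_k = k*(k**2 + 12*k + 41)/(30*(k**3 + 12*k**2 + 41*k + 30)).
s_(k+1) − s_k = 3*(k + 3)/(k**5 + 21*k**4 + 163*k**3 + 567*k**2 + 844*k + 420) = t_k.
Evaluate: s_(n+1) = (n**3 + 15*n**2 + 68*n + 54)/(30*(n**3 + 15*n**2 + 68*n + 84)); subtract s_(0) = 0 ⇒ S(n) = (n**3 + 15*n**2 + 68*n + 54)/(30*(n**3 + 15*n**2 + 68*n + 84)).

S(n) = \frac{n^{3} + 15 n^{2} + 68 n + 54}{30 \left(n^{3} + 15 n^{2} + 68 n + 84\right)}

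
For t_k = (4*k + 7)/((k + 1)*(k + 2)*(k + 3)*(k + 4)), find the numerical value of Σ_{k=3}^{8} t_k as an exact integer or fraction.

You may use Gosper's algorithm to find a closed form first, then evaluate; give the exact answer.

Σ = 13/220

The ratio is (k + 1)*(4*k + 11)/((k + 5)*(4*k + 7)).
Normal form (A,B,C) = (k + 1, k + 5, k + 7/4).
Key eq: (k + 1)·f(k+1) = (k + 4)·f(k) + (k + 7/4).
deg f ≤ 3 (via 1,1,1).
Solving with deg f ≤ 3: f(k) = k*(k**2 + 6*k + 7)/8.
So s_k = (B(k−1)f/C)·t_k = (k*(k + 4)*(k**2 + 6*k + 7)/(2*(4*k + 7)))·t_k = k*(k**2 + 6*k + 7)/(2*(k + 1)*(k + 2)*(k + 3)).
Verify: (4*k + 7)/(k**4 + 10*k**3 + 35*k**2 + 50*k + 24) matches t_k.
Σ_(k=3)^(8) t_k = s_(9) − s_(3) = 213/440 − (17/40) = 13/220.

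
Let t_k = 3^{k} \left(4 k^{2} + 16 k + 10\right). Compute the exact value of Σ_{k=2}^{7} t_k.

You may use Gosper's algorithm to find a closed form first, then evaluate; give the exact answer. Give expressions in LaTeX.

r(k) = 3*(2*k**2 + 12*k + 15)/(2*k**2 + 8*k + 5) after simplifying.
Gosper form: A/B · C(k+1)/C(k) with A=3, B=1, C=k**2 + 4*k + 5/2.
Key eq: (3)·f(k+1) = (1)·f(k) + (k**2 + 4*k + 5/2).
Bound: deg f ≤ 2.
Solve for f: f(k) = (2*k**2 + 2*k - 1)/4 (degree 2 ≤ 2).
Then R = B(k−1)f/C = (2*k**2 + 2*k - 1)/(2*(2*k**2 + 8*k + 5)), so s_k = R(k)·t_k = 3**k*(2*k**2 + 2*k - 1).
s_(k+1) − s_k = 3**k*(4*k**2 + 16*k + 10) = t_k.
Sum = s_(8) − s_(2); s_(8) = 938223, s_(2) = 99 ⇒ 938124.

Σ = 938124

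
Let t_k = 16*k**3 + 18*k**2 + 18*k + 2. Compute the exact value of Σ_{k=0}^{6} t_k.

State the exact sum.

r(k) = (8*k**3 + 33*k**2 + 51*k + 27)/(8*k**3 + 9*k**2 + 9*k + 1) after simplifying.
Take A(k)=1, B(k)=1, C(k)=k**3 + 9*k**2/8 + 9*k/8 + 1/8.
Set up (1)·f(k+1) − (1)·f(k) − (k**3 + 9*k**2/8 + 9*k/8 + 1/8) = 0.
Bound: deg f ≤ 4.
Solving with deg f ≤ 4: f(k) = k*(2*k**3 - k**2 + 2*k - 2)/8.
R(k) = B(k−1)·f(k)/C(k) = k*(2*k**3 - k**2 + 2*k - 2)/((8*k + 1)*(k**2 + k + 1)); s_k = R·t_k = 2*k*(2*k**3 - k**2 + 2*k - 2).
s_(k+1) − s_k = 16*k**3 + 18*k**2 + 18*k + 2 = t_k.
Σ_(k=0)^(6) t_k = s_(7) − s_(0) = 9086 − (0) = 9086.

Σ = 9086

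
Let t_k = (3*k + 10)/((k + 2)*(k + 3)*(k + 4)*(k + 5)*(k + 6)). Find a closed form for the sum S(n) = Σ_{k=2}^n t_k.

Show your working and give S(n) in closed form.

Step 1: r(k) = (k + 2)*(3*k + 13)/((k + 7)*(3*k + 10)).
A = k + 2, B = k + 7, C = k + 10/3.
f must satisfy (k + 2)·f(k+1) − (k + 6)·f(k) = k + 10/3.
Degrees (1,1,1) ⇒ d ≤ 4.
A polynomial solution: f(k) = k*(k + 3)*(k**2 + 11*k + 38)/120.
Get s_k = R·t_k = k*(k**2 + 11*k + 38)/(40*(k**3 + 11*k**2 + 38*k + 40)) with R(k) = B(k−1)f(k)/C(k) = k*(k + 3)*(k + 6)*(k**2 + 11*k + 38)/(40*(3*k + 10)).
Δs = (3*k + 10)/(k**5 + 20*k**4 + 155*k**3 + 580*k**2 + 1044*k + 720), as required.
Evaluate: s_(n+1) = (n**3 + 14*n**2 + 63*n + 50)/(40*(n**3 + 14*n**2 + 63*n + 90)); subtract s_(2) = 2/105 ⇒ S(n) = (n**3 + 14*n**2 + 63*n - 78)/(168*(n**3 + 14*n**2 + 63*n + 90)).

S(n) = (n**3 + 14*n**2 + 63*n - 78)/(168*(n**3 + 14*n**2 + 63*n + 90))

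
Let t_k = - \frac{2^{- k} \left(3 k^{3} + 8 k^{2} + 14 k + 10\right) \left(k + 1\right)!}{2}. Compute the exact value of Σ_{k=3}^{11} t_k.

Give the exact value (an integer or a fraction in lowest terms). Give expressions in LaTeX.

Step 1: r(k) = (3*k**4 + 23*k**3 + 73*k**2 + 113*k + 70)/(2*(3*k**3 + 8*k**2 + 14*k + 10)).
Take A(k)=k/2 + 1, B(k)=1, C(k)=k**3 + 8*k**2/3 + 14*k/3 + 10/3.
f must satisfy (k/2 + 1)·f(k+1) − (1)·f(k) = k**3 + 8*k**2/3 + 14*k/3 + 10/3.
Degrees (1,0,3) ⇒ d ≤ 2.
A polynomial solution: f(k) = 2*(3*k**2 + 2*k - 3)/3.
Certificate R = B(k−1)f/C = 2*(3*k**2 + 2*k - 3)/(3*k**3 + 8*k**2 + 14*k + 10) gives s_k = -(3*k**2 + 2*k - 3)*factorial(k + 1)/2**k.
Δs = -(3*k**3 + 8*k**2 + 14*k + 10)*factorial(k + 1)/(2*2**k), as required.
Σ_(k=3)^(11) t_k = s_(12) − s_(3) = -2754726975/4 − (-90) = -2754726615/4.

Σ = -2754726615/4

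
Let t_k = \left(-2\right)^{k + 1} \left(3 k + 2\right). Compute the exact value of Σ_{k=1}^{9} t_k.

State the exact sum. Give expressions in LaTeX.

Σ = 20484

r(k) = 2*(-3*k - 5)/(3*k + 2) after simplifying.
Factor: A=-2; B=1; C=k + 2/3.
Need (-2)·f(k+1) − (1)·f(k) = k + 2/3.
d = 1 from the (0,0,1) case.
Solve for f: f(k) = -k/3 (degree 1 ≤ 1).
R(k) = B(k−1)·f(k)/C(k) = -k/(3*k + 2); s_k = R·t_k = 2*(-2)**k*k.
s_(k+1) − s_k = (-2)**(k + 1)*(3*k + 2) = t_k.
Σ_(k=1)^(9) t_k = s_(10) − s_(1) = 20480 − (-4) = 20484.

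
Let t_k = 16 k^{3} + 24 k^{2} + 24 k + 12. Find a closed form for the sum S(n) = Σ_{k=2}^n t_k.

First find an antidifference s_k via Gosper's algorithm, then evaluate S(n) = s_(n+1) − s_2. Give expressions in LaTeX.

S(n) = 4 n^{4} + 16 n^{3} + 28 n^{2} + 28 n - 76

r(k) = (4*k**3 + 18*k**2 + 30*k + 19)/(4*k**3 + 6*k**2 + 6*k + 3) after simplifying.
Normal form (A,B,C) = (1, 1, k**3 + 3*k**2/2 + 3*k/2 + 3/4).
f must satisfy (1)·f(k+1) − (1)·f(k) = k**3 + 3*k**2/2 + 3*k/2 + 3/4.
d = 4 from the (0,0,3) case.
A polynomial solution: f(k) = k*(k**3 + k + 1)/4.
Get s_k = R·t_k = 4*k*(k**3 + k + 1) with R(k) = B(k−1)f(k)/C(k) = k*(k**3 + k + 1)/(4*k**3 + 6*k**2 + 6*k + 3).
Δs = 16*k**3 + 24*k**2 + 24*k + 12, as required.
s_(n+1) = 4*n**4 + 16*n**3 + 28*n**2 + 28*n + 12 and s_(2) = 88, so S(n) = 4*n**4 + 16*n**3 + 28*n**2 + 28*n - 76.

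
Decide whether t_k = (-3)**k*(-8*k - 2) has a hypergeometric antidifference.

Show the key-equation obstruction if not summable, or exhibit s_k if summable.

Yes. s_k = (-3)**k*(2*k - 1).

Ratio r(k) = 3*(-4*k - 5)/(4*k + 1).
A = -3, B = 1, C = k + 1/4.
Set up (-3)·f(k+1) − (1)·f(k) − (k + 1/4) = 0.
d = 1 from the (0,0,1) case.
Coefficient equations give f(k) = -(2*k - 1)/8.
Certificate R = B(k−1)f/C = -(2*k - 1)/(2*(4*k + 1)) gives s_k = (-3)**k*(2*k - 1).
Check: Δs_k = (-3)**k*(-8*k - 2). ✓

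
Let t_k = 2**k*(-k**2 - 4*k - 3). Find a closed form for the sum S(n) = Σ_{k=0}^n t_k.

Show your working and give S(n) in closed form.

r(k) = 2*(k**2 + 6*k + 8)/(k**2 + 4*k + 3) after simplifying.
Normal form (A,B,C) = (2, 1, k**2 + 4*k + 3).
Key eq: (2)·f(k+1) = (1)·f(k) + (k**2 + 4*k + 3).
Bound: deg f ≤ 2.
Match coefficients ⇒ f(k) = k**2 + 1.
Get s_k = R·t_k = 2**k*(-k**2 - 1) with R(k) = B(k−1)f(k)/C(k) = (k**2 + 1)/((k + 1)*(k + 3)).
s_(k+1) − s_k = 2**k*(-k**2 - 4*k - 3) = t_k.
Σ_(k=0)^n t_k = s_(n+1) − s_(0) = (2**(n + 1)*(-n**2 - 2*n - 2)) − (-1), i.e. -2**(n + 1)*n**2 - 2**(n + 2)*n - 2**(n + 2) + 1.

S(n) = -2**(n + 1)*n**2 - 2**(n + 2)*n - 2**(n + 2) + 1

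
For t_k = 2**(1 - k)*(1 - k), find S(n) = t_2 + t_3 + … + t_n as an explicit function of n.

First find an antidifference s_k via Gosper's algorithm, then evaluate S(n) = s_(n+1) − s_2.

Compute t_(k+1)/t_k: get k/(2*(k - 1)).
A = 1/2, B = 1, C = k - 1.
Key eq: (1/2)·f(k+1) = (1)·f(k) + (k - 1).
Bound: deg f ≤ 1.
Coefficient equations give f(k) = -2*k.
Then R = B(k−1)f/C = -2*k/(k - 1), so s_k = R(k)·t_k = 2**(2 - k)*k.
Check: Δs_k = 2**(1 - k)*(1 - k). ✓
Σ_(k=2)^n t_k = s_(n+1) − s_(2) = (2**(1 - n)*(n + 1)) − (2), i.e. 2**(1 - n)*(-2**n + n + 1).

S(n) = 2**(1 - n)*(-2**n + n + 1)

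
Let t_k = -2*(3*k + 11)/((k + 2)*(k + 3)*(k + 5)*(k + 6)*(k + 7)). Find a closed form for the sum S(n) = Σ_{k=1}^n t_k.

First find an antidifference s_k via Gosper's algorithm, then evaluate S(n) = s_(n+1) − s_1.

S(n) = n*(-n**2 - 16*n - 81)/(63*(n**3 + 16*n**2 + 81*n + 126))

Ratio r(k) = (k + 2)*(k + 5)*(3*k + 14)/((k + 4)*(k + 8)*(3*k + 11)).
Factor: A=k + 2; B=k + 8; C=k**2 + 23*k/3 + 44/3.
f must satisfy (k + 2)·f(k+1) − (k + 7)·f(k) = k**2 + 23*k/3 + 44/3.
d = 5 from the (1,1,2) case.
Solve for f: f(k) = k*(k + 3)*(k + 4)*(k**2 + 13*k + 52)/180 (degree 5 ≤ 5).
Certificate R = B(k−1)f/C = k*(k + 3)*(k + 7)*(k**2 + 13*k + 52)/(60*(3*k + 11)) gives s_k = k*(-k**2 - 13*k - 52)/(30*(k**3 + 13*k**2 + 52*k + 60)).
Check: Δs_k = 2*(-3*k - 11)/(k**5 + 23*k**4 + 203*k**3 + 853*k**2 + 1692*k + 1260). ✓
s_(n+1) = (-n**3 - 16*n**2 - 81*n - 66)/(30*(n**3 + 16*n**2 + 81*n + 126)) and s_(1) = -11/630, so S(n) = n*(-n**2 - 16*n - 81)/(63*(n**3 + 16*n**2 + 81*n + 126)).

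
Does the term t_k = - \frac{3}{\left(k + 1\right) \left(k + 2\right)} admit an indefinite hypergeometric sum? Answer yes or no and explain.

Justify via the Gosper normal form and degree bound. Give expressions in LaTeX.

Yes. s_k = - \frac{3 k}{k + 1}.

t_(k+1)/t_k = (k + 1)/(k + 3).
Take A(k)=k + 1, B(k)=k + 3, C(k)=1.
Solve (k + 1)·f(k+1) − (k + 2)·f(k) = 1.
deg f ≤ 1 (via 1,1,0).
Coefficient equations give f(k) = k.
Certificate R = B(k−1)f/C = k*(k + 2) gives s_k = -3*k/(k + 1).
Check: Δs_k = -3/(k**2 + 3*k + 2). ✓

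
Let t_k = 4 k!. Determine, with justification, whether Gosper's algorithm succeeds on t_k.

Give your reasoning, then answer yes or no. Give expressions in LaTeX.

Compute t_(k+1)/t_k: get k + 1.
Take A(k)=k + 1, B(k)=1, C(k)=1.
Key eq: (k + 1)·f(k+1) = (1)·f(k) + (1).
deg f ≤ -1 (via 1,0,0).
Bound -1 < 0, so the key equation has no polynomial solution.

No — negative degree bound, so no certificate f.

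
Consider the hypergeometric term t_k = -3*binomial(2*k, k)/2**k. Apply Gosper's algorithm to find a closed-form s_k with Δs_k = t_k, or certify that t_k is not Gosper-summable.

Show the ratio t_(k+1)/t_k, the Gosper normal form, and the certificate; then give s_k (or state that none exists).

not Gosper-summable; s_k does not exist

The ratio is (2*k + 1)/(k + 1).
So A=2*k + 1 and B=k + 1, with C=1.
f must satisfy (2*k + 1)·f(k+1) − (k)·f(k) = 1.
From deg A=1, deg B=1, deg C=0: d=-1.
Bound -1 < 0, so the key equation has no polynomial solution.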